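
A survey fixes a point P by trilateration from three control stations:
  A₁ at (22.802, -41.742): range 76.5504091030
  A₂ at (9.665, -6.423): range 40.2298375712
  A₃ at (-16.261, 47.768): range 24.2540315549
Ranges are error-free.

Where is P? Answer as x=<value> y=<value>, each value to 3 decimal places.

x=-17.189 y=23.532

eq1: (x − 22.802)² + (y + 41.742)² = 76.5504091030²
eq2: (x − 9.665)² + (y + 6.423)² = 40.2298375712²
eq3: (x + 16.261)² + (y − 47.768)² = 24.2540315549²
eq3−eq2, eq3−eq1 (x²,y² cancel):
  51.852·x − 108.382·y = -3441.716575
  78.126·x − 179.020·y = -5555.583264
det = 51.852·-179.020 − -108.382·78.126 = -815.092908
x = (-3441.716575·-179.020 − -108.382·-5555.583264) / -815.092908 = -17.189299
y = (51.852·-5555.583264 − -3441.716575·78.126) / -815.092908 = 23.531740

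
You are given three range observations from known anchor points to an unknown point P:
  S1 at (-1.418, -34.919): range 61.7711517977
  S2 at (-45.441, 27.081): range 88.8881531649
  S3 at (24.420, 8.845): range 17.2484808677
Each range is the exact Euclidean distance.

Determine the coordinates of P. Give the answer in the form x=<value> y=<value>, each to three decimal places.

x=41.661 y=9.351

eq1: (x + 1.418)² + (y + 34.919)² = 61.7711517977²
eq2: (x + 45.441)² + (y − 27.081)² = 88.8881531649²
eq3: (x − 24.420)² + (y − 8.845)² = 17.2484808677²
eq1−eq3, eq1−eq2 (x²,y² cancel):
  51.676·x + 87.528·y = 2971.388242
  -88.046·x + 124.000·y = -2508.510822
det = 51.676·124.000 − 87.528·-88.046 = 14114.314288
x = (2971.388242·124.000 − 87.528·-2508.510822) / 14114.314288 = 41.661045
y = (51.676·-2508.510822 − 2971.388242·-88.046) / 14114.314288 = 9.351432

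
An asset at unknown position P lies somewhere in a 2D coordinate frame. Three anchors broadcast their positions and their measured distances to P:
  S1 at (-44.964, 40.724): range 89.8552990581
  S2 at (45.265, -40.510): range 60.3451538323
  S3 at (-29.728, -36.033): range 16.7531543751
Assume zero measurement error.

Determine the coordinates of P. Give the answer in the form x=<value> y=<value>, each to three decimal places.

eq1: (x + 44.964)² + (y − 40.724)² = 89.8552990581²
eq2: (x − 45.265)² + (y + 40.510)² = 60.3451538323²
eq3: (x + 29.728)² + (y + 36.033)² = 16.7531543751²
eq1−eq3, eq1−eq2 (x²,y² cancel):
  30.472·x − 153.514·y = 6295.232188
  180.458·x − 162.468·y = 4442.212031
det = 30.472·-162.468 − -153.514·180.458 = 22752.104516
x = (6295.232188·-162.468 − -153.514·4442.212031) / 22752.104516 = -14.980243
y = (30.472·4442.212031 − 6295.232188·180.458) / 22752.104516 = -43.981071

x=-14.980 y=-43.981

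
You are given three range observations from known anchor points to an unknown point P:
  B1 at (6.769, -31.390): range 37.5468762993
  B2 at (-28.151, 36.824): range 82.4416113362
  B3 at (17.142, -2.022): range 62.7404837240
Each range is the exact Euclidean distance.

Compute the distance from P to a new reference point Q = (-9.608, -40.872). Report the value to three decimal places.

eq1: (x − 6.769)² + (y + 31.390)² = 37.5468762993²
eq2: (x + 28.151)² + (y − 36.824)² = 82.4416113362²
eq3: (x − 17.142)² + (y + 2.022)² = 62.7404837240²
eq2−eq1, eq2−eq3 (x²,y² cancel):
  69.840·x − 136.428·y = 4269.517044
  90.586·x − 77.692·y = 1009.701853
det = 69.840·-77.692 − -136.428·90.586 = 6932.457528
x = (4269.517044·-77.692 − -136.428·1009.701853) / 6932.457528 = -27.977916
y = (69.840·1009.701853 − 4269.517044·90.586) / 6932.457528 = -45.617430
|P − Q| = √((-27.977916 − -9.608)² + (-45.617430 − -40.872)²) = 18.972952

18.973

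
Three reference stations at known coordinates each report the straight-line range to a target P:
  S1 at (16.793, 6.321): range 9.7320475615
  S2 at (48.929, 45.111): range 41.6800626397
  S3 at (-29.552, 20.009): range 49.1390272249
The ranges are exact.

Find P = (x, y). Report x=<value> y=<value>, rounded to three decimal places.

x=19.398 y=15.698

eq1: (x − 16.793)² + (y − 6.321)² = 9.7320475615²
eq2: (x − 48.929)² + (y − 45.111)² = 41.6800626397²
eq3: (x + 29.552)² + (y − 20.009)² = 49.1390272249²
eq1−eq3, eq1−eq2 (x²,y² cancel):
  -92.690·x + 27.376·y = -1368.210352
  64.272·x + 77.580·y = 2464.574600
det = -92.690·77.580 − 27.376·64.272 = -8950.400472
x = (-1368.210352·77.580 − 27.376·2464.574600) / -8950.400472 = 19.397563
y = (-92.690·2464.574600 − -1368.210352·64.272) / -8950.400472 = 15.698047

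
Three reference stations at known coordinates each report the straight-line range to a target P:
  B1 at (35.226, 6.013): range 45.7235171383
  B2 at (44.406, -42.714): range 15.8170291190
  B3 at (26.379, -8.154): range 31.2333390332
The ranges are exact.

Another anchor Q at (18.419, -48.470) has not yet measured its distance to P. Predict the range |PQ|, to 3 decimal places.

13.989

eq1: (x − 35.226)² + (y − 6.013)² = 45.7235171383²
eq2: (x − 44.406)² + (y + 42.714)² = 15.8170291190²
eq3: (x − 26.379)² + (y + 8.154)² = 31.2333390332²
eq1−eq3, eq1−eq2 (x²,y² cancel):
  -17.694·x − 28.334·y = 600.430664
  18.360·x − 97.454·y = 4359.812996
det = -17.694·-97.454 − -28.334·18.360 = 2244.563316
x = (600.430664·-97.454 − -28.334·4359.812996) / 2244.563316 = 28.966245
y = (-17.694·4359.812996 − 600.430664·18.360) / 2244.563316 = -39.279996
|P − Q| = √((28.966245 − 18.419)² + (-39.279996 − -48.470)²) = 13.989301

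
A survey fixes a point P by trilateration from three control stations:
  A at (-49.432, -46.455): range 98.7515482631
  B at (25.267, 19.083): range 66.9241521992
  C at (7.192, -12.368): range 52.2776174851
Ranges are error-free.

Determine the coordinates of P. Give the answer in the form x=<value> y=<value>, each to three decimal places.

x=49.272 y=-43.388

eq1: (x + 49.432)² + (y + 46.455)² = 98.7515482631²
eq2: (x − 25.267)² + (y − 19.083)² = 66.9241521992²
eq3: (x − 7.192)² + (y + 12.368)² = 52.2776174851²
eq1−eq3, eq1−eq2 (x²,y² cancel):
  113.248·x + 68.174·y = 2622.021633
  149.398·x + 131.076·y = 1674.018666
det = 113.248·131.076 − 68.174·149.398 = 4659.035596
x = (2622.021633·131.076 − 68.174·1674.018666) / 4659.035596 = 49.271905
y = (113.248·1674.018666 − 2622.021633·149.398) / 4659.035596 = -43.387847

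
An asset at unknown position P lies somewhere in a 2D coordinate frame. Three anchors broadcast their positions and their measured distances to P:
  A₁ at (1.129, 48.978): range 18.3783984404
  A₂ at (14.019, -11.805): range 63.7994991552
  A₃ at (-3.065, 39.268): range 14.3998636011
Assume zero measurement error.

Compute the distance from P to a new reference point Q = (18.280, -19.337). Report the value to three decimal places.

72.452

eq1: (x − 1.129)² + (y − 48.978)² = 18.3783984404²
eq2: (x − 14.019)² + (y + 11.805)² = 63.7994991552²
eq3: (x + 3.065)² + (y − 39.268)² = 14.3998636011²
eq2−eq1, eq2−eq3 (x²,y² cancel):
  -25.780·x + 121.566·y = 5796.839302
  -34.168·x + 102.146·y = 5078.499684
det = -25.780·102.146 − 121.566·-34.168 = 1520.343208
x = (5796.839302·102.146 − 121.566·5078.499684) / 1520.343208 = -16.607398
y = (-25.780·5078.499684 − 5796.839302·-34.168) / 1520.343208 = 44.162846
|P − Q| = √((-16.607398 − 18.280)² + (44.162846 − -19.337)²) = 72.452474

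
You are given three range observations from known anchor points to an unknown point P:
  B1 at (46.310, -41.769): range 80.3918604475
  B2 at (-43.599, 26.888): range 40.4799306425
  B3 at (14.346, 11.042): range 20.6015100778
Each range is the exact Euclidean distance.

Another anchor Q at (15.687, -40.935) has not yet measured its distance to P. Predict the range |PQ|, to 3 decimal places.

eq1: (x − 46.310)² + (y + 41.769)² = 80.3918604475²
eq2: (x + 43.599)² + (y − 26.888)² = 40.4799306425²
eq3: (x − 14.346)² + (y − 11.042)² = 20.6015100778²
eq3−eq1, eq3−eq2 (x²,y² cancel):
  63.928·x − 105.622·y = -2476.897028
  -115.890·x + 31.692·y = 1081.901298
det = 63.928·31.692 − -105.622·-115.890 = -10214.527404
x = (-2476.897028·31.692 − -105.622·1081.901298) / -10214.527404 = -3.502341
y = (63.928·1081.901298 − -2476.897028·-115.890) / -10214.527404 = 21.330777
|P − Q| = √((-3.502341 − 15.687)² + (21.330777 − -40.935)²) = 65.155643

65.156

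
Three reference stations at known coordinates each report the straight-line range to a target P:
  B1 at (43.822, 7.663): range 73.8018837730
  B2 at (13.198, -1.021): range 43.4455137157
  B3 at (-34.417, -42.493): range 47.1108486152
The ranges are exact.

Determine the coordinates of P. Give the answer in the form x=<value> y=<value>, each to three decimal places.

x=-29.908 y=4.402

eq1: (x − 43.822)² + (y − 7.663)² = 73.8018837730²
eq2: (x − 13.198)² + (y + 1.021)² = 43.4455137157²
eq3: (x + 34.417)² + (y + 42.493)² = 47.1108486152²
eq1−eq2, eq1−eq3 (x²,y² cancel):
  -61.248·x − 17.368·y = 1755.345778
  -156.478·x − 100.312·y = 4238.381676
det = -61.248·-100.312 − -17.368·-156.478 = 3426.199472
x = (1755.345778·-100.312 − -17.368·4238.381676) / 3426.199472 = -29.907784
y = (-61.248·4238.381676 − 1755.345778·-156.478) / 3426.199472 = 4.401552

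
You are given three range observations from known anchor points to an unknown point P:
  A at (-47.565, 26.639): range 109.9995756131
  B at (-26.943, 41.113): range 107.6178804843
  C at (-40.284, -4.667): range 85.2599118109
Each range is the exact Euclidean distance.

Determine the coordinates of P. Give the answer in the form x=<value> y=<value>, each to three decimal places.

x=32.976 y=-48.281

eq1: (x + 47.565)² + (y − 26.639)² = 109.9995756131²
eq2: (x + 26.943)² + (y − 41.113)² = 107.6178804843²
eq3: (x + 40.284)² + (y + 4.667)² = 85.2599118109²
eq3−eq1, eq3−eq2 (x²,y² cancel):
  -14.562·x + 62.612·y = -3503.170072
  26.682·x + 91.560·y = -3540.733165
det = -14.562·91.560 − 62.612·26.682 = -3003.910104
x = (-3503.170072·91.560 − 62.612·-3540.733165) / -3003.910104 = 32.976309
y = (-14.562·-3540.733165 − -3503.170072·26.682) / -3003.910104 = -48.280986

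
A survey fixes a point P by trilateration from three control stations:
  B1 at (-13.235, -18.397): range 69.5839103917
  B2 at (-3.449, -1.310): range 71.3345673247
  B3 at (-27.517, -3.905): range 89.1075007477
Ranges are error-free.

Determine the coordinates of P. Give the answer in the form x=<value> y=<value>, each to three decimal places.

x=48.847 y=-49.825

eq1: (x + 13.235)² + (y + 18.397)² = 69.5839103917²
eq2: (x + 3.449)² + (y + 1.310)² = 71.3345673247²
eq3: (x + 27.517)² + (y + 3.905)² = 89.1075007477²
eq3−eq1, eq3−eq2 (x²,y² cancel):
  28.564·x − 28.984·y = 2839.406624
  48.136·x + 5.190·y = 2092.703581
det = 28.564·5.190 − -28.984·48.136 = 1543.420984
x = (2839.406624·5.190 − -28.984·2092.703581) / 1543.420984 = 48.846972
y = (28.564·2092.703581 − 2839.406624·48.136) / 1543.420984 = -49.825481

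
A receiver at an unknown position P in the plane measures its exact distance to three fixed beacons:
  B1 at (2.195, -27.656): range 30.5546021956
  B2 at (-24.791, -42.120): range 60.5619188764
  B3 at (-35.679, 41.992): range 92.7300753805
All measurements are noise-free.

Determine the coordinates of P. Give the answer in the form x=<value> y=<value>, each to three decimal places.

x=32.083 y=-21.310

eq1: (x − 2.195)² + (y + 27.656)² = 30.5546021956²
eq2: (x + 24.791)² + (y + 42.120)² = 60.5619188764²
eq3: (x + 35.679)² + (y − 41.992)² = 92.7300753805²
eq1−eq3, eq1−eq2 (x²,y² cancel):
  -75.748·x + 139.296·y = -5398.636421
  -53.972·x − 28.928·y = -1115.146583
det = -75.748·-28.928 − 139.296·-53.972 = 9709.321856
x = (-5398.636421·-28.928 − 139.296·-1115.146583) / 9709.321856 = 32.083313
y = (-75.748·-1115.146583 − -5398.636421·-53.972) / 9709.321856 = -21.309942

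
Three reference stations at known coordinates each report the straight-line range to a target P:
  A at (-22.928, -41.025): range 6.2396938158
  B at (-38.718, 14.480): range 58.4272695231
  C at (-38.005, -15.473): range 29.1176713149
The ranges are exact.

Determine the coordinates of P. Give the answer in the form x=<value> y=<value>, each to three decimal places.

x=-28.812 y=-43.101

eq1: (x + 22.928)² + (y + 41.025)² = 6.2396938158²
eq2: (x + 38.718)² + (y − 14.480)² = 58.4272695231²
eq3: (x + 38.005)² + (y + 15.473)² = 29.1176713149²
eq3−eq1, eq3−eq2 (x²,y² cancel):
  30.154·x − 51.104·y = 1333.855059
  -1.426·x + 59.906·y = -2540.946871
det = 30.154·59.906 − -51.104·-1.426 = 1733.531220
x = (1333.855059·59.906 − -51.104·-2540.946871) / 1733.531220 = -28.812073
y = (30.154·-2540.946871 − 1333.855059·-1.426) / 1733.531220 = -43.101407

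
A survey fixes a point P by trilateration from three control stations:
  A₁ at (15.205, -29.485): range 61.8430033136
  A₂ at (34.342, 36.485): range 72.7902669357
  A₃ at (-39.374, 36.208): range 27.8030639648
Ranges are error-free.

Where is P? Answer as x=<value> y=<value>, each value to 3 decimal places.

eq1: (x − 15.205)² + (y + 29.485)² = 61.8430033136²
eq2: (x − 34.342)² + (y − 36.485)² = 72.7902669357²
eq3: (x + 39.374)² + (y − 36.208)² = 27.8030639648²
eq1−eq3, eq1−eq2 (x²,y² cancel):
  -109.158·x + 131.386·y = 4812.320583
  38.274·x + 131.940·y = -63.894963
det = -109.158·131.940 − 131.386·38.274 = -19430.974284
x = (4812.320583·131.940 − 131.386·-63.894963) / -19430.974284 = -33.108606
y = (-109.158·-63.894963 − 4812.320583·38.274) / -19430.974284 = 9.120084

x=-33.109 y=9.120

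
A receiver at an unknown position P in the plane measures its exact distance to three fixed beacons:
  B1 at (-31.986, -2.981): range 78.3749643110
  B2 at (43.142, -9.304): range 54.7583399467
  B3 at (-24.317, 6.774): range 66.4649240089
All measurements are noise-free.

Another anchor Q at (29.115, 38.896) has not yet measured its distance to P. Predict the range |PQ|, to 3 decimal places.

eq1: (x + 31.986)² + (y + 2.981)² = 78.3749643110²
eq2: (x − 43.142)² + (y + 9.304)² = 54.7583399467²
eq3: (x + 24.317)² + (y − 6.774)² = 66.4649240089²
eq2−eq1, eq2−eq3 (x²,y² cancel):
  -150.256·x + 12.646·y = -4059.965260
  -134.918·x + 32.156·y = -2729.703345
det = -150.256·32.156 − 12.646·-134.918 = -3125.458908
x = (-4059.965260·32.156 − 12.646·-2729.703345) / -3125.458908 = 30.725860
y = (-150.256·-2729.703345 − -4059.965260·-134.918) / -3125.458908 = 44.028122
|P − Q| = √((30.725860 − 29.115)² + (44.028122 − 38.896)²) = 5.378992

5.379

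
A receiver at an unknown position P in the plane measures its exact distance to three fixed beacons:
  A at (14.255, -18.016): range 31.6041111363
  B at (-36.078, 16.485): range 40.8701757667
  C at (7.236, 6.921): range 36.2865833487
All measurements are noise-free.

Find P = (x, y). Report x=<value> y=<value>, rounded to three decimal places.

eq1: (x − 14.255)² + (y + 18.016)² = 31.6041111363²
eq2: (x + 36.078)² + (y − 16.485)² = 40.8701757667²
eq3: (x − 7.236)² + (y − 6.921)² = 36.2865833487²
eq1−eq3, eq1−eq2 (x²,y² cancel):
  -14.038·x + 49.874·y = -745.417634
  -100.666·x + 69.002·y = 374.044602
det = -14.038·69.002 − 49.874·-100.666 = 4051.966008
x = (-745.417634·69.002 − 49.874·374.044602) / 4051.966008 = -17.297877
y = (-14.038·374.044602 − -745.417634·-100.666) / 4051.966008 = -19.814838

x=-17.298 y=-19.815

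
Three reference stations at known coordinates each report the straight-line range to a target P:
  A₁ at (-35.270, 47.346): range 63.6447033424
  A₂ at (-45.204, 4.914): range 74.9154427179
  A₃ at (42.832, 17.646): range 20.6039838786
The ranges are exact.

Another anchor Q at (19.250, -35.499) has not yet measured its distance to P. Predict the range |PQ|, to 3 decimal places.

eq1: (x + 35.270)² + (y − 47.346)² = 63.6447033424²
eq2: (x + 45.204)² + (y − 4.914)² = 74.9154427179²
eq3: (x − 42.832)² + (y − 17.646)² = 20.6039838786²
eq3−eq2, eq3−eq1 (x²,y² cancel):
  -176.072·x − 25.464·y = -5266.211934
  -156.204·x + 59.400·y = -2286.469036
det = -176.072·59.400 − -25.464·-156.204 = -14436.255456
x = (-5266.211934·59.400 − -25.464·-2286.469036) / -14436.255456 = 25.701654
y = (-176.072·-2286.469036 − -5266.211934·-156.204) / -14436.255456 = 29.094816
|P − Q| = √((25.701654 − 19.250)² + (29.094816 − -35.499)²) = 64.915213

64.915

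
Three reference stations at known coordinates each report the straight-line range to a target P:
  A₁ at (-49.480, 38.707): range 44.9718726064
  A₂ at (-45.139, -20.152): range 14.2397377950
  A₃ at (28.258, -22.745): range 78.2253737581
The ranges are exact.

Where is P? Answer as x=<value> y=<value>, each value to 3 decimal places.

eq1: (x + 49.480)² + (y − 38.707)² = 44.9718726064²
eq2: (x + 45.139)² + (y + 20.152)² = 14.2397377950²
eq3: (x − 28.258)² + (y + 22.745)² = 78.2253737581²
eq1−eq2, eq1−eq3 (x²,y² cancel):
  8.682·x − 117.718·y = 316.829369
  155.476·x − 122.904·y = -6727.392434
det = 8.682·-122.904 − -117.718·155.476 = 17235.271240
x = (316.829369·-122.904 − -117.718·-6727.392434) / 17235.271240 = -48.207816
y = (8.682·-6727.392434 − 316.829369·155.476) / 17235.271240 = -6.246875

x=-48.208 y=-6.247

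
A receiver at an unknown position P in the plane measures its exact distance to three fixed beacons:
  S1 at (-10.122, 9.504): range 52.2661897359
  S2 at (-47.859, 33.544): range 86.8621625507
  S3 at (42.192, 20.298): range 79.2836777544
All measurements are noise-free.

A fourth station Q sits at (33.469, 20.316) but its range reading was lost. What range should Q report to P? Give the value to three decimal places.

74.312

eq1: (x + 10.122)² + (y − 9.504)² = 52.2661897359²
eq2: (x + 47.859)² + (y − 33.544)² = 86.8621625507²
eq3: (x − 42.192)² + (y − 20.298)² = 79.2836777544²
eq3−eq1, eq3−eq2 (x²,y² cancel):
  -104.628·x − 21.588·y = 1554.754201
  -180.102·x + 26.492·y = -35.623576
det = -104.628·26.492 − -21.588·-180.102 = -6659.846952
x = (1554.754201·26.492 − -21.588·-35.623576) / -6659.846952 = -6.069134
y = (-104.628·-35.623576 − 1554.754201·-180.102) / -6659.846952 = -42.604818
|P − Q| = √((-6.069134 − 33.469)² + (-42.604818 − 20.316)²) = 74.312135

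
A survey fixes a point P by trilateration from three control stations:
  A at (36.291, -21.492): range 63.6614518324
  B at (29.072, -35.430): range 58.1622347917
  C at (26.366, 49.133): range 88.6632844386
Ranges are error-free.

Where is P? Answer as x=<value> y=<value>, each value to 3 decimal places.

eq1: (x − 36.291)² + (y + 21.492)² = 63.6614518324²
eq2: (x − 29.072)² + (y + 35.430)² = 58.1622347917²
eq3: (x − 26.366)² + (y − 49.133)² = 88.6632844386²
eq2−eq3, eq2−eq1 (x²,y² cancel):
  -5.412·x + 169.126·y = -3469.580890
  14.438·x + 27.876·y = -991.458232
det = -5.412·27.876 − 169.126·14.438 = -2592.706100
x = (-3469.580890·27.876 − 169.126·-991.458232) / -2592.706100 = -27.370371
y = (-5.412·-991.458232 − -3469.580890·14.438) / -2592.706100 = -21.390616

x=-27.370 y=-21.391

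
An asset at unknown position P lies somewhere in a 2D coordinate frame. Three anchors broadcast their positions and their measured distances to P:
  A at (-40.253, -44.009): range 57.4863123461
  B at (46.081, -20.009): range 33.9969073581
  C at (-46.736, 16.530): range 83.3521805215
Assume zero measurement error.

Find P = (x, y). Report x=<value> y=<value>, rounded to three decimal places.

x=16.848 y=-37.365

eq1: (x + 40.253)² + (y + 44.009)² = 57.4863123461²
eq2: (x − 46.081)² + (y + 20.009)² = 33.9969073581²
eq3: (x + 46.736)² + (y − 16.530)² = 83.3521805215²
eq3−eq2, eq3−eq1 (x²,y² cancel):
  185.634·x − 73.078·y = 5858.120334
  12.966·x − 121.078·y = 4742.511385
det = 185.634·-121.078 − -73.078·12.966 = -21528.664104
x = (5858.120334·-121.078 − -73.078·4742.511385) / -21528.664104 = 16.848061
y = (185.634·4742.511385 − 5858.120334·12.966) / -21528.664104 = -37.364834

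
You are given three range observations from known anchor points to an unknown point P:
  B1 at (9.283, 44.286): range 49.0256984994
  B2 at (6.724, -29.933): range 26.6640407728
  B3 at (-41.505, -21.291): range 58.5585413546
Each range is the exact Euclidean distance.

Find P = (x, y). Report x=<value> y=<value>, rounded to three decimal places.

eq1: (x − 9.283)² + (y − 44.286)² = 49.0256984994²
eq2: (x − 6.724)² + (y + 29.933)² = 26.6640407728²
eq3: (x + 41.505)² + (y + 21.291)² = 58.5585413546²
eq1−eq3, eq1−eq2 (x²,y² cancel):
  -101.576·x − 131.154·y = -897.035831
  -5.118·x − 148.438·y = 586.320823
det = -101.576·-148.438 − -131.154·-5.118 = 14406.492116
x = (-897.035831·-148.438 − -131.154·586.320823) / 14406.492116 = 14.580408
y = (-101.576·586.320823 − -897.035831·-5.118) / 14406.492116 = -4.452656

x=14.580 y=-4.453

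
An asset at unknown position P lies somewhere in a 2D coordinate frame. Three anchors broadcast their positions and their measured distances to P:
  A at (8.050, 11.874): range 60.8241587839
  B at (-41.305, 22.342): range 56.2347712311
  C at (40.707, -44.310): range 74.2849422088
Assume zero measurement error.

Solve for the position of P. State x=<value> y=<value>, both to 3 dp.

x=-32.748 y=-33.238

eq1: (x − 8.050)² + (y − 11.874)² = 60.8241587839²
eq2: (x + 41.305)² + (y − 22.342)² = 56.2347712311²
eq3: (x − 40.707)² + (y + 44.310)² = 74.2849422088²
eq2−eq3, eq2−eq1 (x²,y² cancel):
  164.024·x − 133.304·y = -940.735184
  98.710·x − 20.936·y = -2536.702409
det = 164.024·-20.936 − -133.304·98.710 = 9724.431376
x = (-940.735184·-20.936 − -133.304·-2536.702409) / 9724.431376 = -32.748171
y = (164.024·-2536.702409 − -940.735184·98.710) / 9724.431376 = -33.237944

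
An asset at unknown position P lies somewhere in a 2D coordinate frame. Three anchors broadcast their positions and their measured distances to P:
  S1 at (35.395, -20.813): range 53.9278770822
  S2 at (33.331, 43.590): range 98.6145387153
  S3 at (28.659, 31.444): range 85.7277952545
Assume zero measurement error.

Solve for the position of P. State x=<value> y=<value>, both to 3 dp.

eq1: (x − 35.395)² + (y + 20.813)² = 53.9278770822²
eq2: (x − 33.331)² + (y − 43.590)² = 98.6145387153²
eq3: (x − 28.659)² + (y − 31.444)² = 85.7277952545²
eq1−eq3, eq1−eq2 (x²,y² cancel):
  -13.472·x + 104.514·y = -4316.962530
  -4.128·x + 128.806·y = -5491.554652
det = -13.472·128.806 − 104.514·-4.128 = -1303.840640
x = (-4316.962530·128.806 − 104.514·-5491.554652) / -1303.840640 = -13.723815
y = (-13.472·-5491.554652 − -4316.962530·-4.128) / -1303.840640 = -43.074131

x=-13.724 y=-43.074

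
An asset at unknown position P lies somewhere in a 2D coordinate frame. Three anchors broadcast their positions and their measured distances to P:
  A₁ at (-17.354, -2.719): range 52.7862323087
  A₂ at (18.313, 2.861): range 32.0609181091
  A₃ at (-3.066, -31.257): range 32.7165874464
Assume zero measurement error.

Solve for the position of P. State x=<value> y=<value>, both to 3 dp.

eq1: (x + 17.354)² + (y + 2.719)² = 52.7862323087²
eq2: (x − 18.313)² + (y − 2.861)² = 32.0609181091²
eq3: (x + 3.066)² + (y + 31.257)² = 32.7165874464²
eq1−eq2, eq1−eq3 (x²,y² cancel):
  71.334·x + 11.160·y = 1793.480864
  28.576·x − 57.076·y = 2393.857355
det = 71.334·-57.076 − 11.160·28.576 = -4390.367544
x = (1793.480864·-57.076 − 11.160·2393.857355) / -4390.367544 = 29.400764
y = (71.334·2393.857355 − 1793.480864·28.576) / -4390.367544 = -27.221619

x=29.401 y=-27.222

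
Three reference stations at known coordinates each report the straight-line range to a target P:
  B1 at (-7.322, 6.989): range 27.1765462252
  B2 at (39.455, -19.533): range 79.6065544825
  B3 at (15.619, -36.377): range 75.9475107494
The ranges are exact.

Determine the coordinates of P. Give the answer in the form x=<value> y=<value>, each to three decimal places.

eq1: (x + 7.322)² + (y − 6.989)² = 27.1765462252²
eq2: (x − 39.455)² + (y + 19.533)² = 79.6065544825²
eq3: (x − 15.619)² + (y + 36.377)² = 75.9475107494²
eq1−eq3, eq1−eq2 (x²,y² cancel):
  45.882·x − 86.732·y = -3564.678239
  93.554·x − 53.044·y = -3762.861543
det = 45.882·-53.044 − -86.732·93.554 = 5680.360720
x = (-3564.678239·-53.044 − -86.732·-3762.861543) / 5680.360720 = -24.166725
y = (45.882·-3762.861543 − -3564.678239·93.554) / 5680.360720 = 28.315507

x=-24.167 y=28.316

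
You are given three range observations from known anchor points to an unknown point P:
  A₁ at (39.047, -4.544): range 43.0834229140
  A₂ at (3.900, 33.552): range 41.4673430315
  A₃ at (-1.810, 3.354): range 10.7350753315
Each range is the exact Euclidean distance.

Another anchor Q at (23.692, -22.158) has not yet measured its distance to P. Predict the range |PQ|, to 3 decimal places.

31.453

eq1: (x − 39.047)² + (y + 4.544)² = 43.0834229140²
eq2: (x − 3.900)² + (y − 33.552)² = 41.4673430315²
eq3: (x + 1.810)² + (y − 3.354)² = 10.7350753315²
eq1−eq2, eq1−eq3 (x²,y² cancel):
  -70.294·x + 76.192·y = -267.728649
  -81.714·x + 15.796·y = 210.148759
det = -70.294·15.796 − 76.192·-81.714 = 5115.589064
x = (-267.728649·15.796 − 76.192·210.148759) / 5115.589064 = -3.956670
y = (-70.294·210.148759 − -267.728649·-81.714) / 5115.589064 = -7.164253
|P − Q| = √((-3.956670 − 23.692)² + (-7.164253 − -22.158)²) = 31.452526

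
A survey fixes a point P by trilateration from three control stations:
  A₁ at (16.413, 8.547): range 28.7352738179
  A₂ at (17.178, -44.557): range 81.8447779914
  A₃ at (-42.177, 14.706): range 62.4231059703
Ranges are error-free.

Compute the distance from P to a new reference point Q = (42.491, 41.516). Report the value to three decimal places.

26.806

eq1: (x − 16.413)² + (y − 8.547)² = 28.7352738179²
eq2: (x − 17.178)² + (y + 44.557)² = 81.8447779914²
eq3: (x + 42.177)² + (y − 14.706)² = 62.4231059703²
eq3−eq2, eq3−eq1 (x²,y² cancel):
  118.710·x − 118.526·y = -2516.679357
  117.180·x − 12.318·y = 1418.200211
det = 118.710·-12.318 − -118.526·117.180 = 12426.606900
x = (-2516.679357·-12.318 − -118.526·1418.200211) / 12426.606900 = 16.021594
y = (118.710·1418.200211 − -2516.679357·117.180) / 12426.606900 = 37.279608
|P − Q| = √((16.021594 − 42.491)² + (37.279608 − 41.516)²) = 26.806276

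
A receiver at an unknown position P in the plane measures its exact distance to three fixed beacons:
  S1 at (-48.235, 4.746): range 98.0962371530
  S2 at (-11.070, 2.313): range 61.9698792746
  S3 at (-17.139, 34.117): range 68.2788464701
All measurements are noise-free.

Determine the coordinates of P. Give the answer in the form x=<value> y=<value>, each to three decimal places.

eq1: (x + 48.235)² + (y − 4.746)² = 98.0962371530²
eq2: (x + 11.070)² + (y − 2.313)² = 61.9698792746²
eq3: (x + 17.139)² + (y − 34.117)² = 68.2788464701²
eq2−eq1, eq2−eq3 (x²,y² cancel):
  -74.330·x + 4.866·y = -3561.360934
  -12.138·x + 63.608·y = 508.085203
det = -74.330·63.608 − 4.866·-12.138 = -4668.919132
x = (-3561.360934·63.608 − 4.866·508.085203) / -4668.919132 = 49.048480
y = (-74.330·508.085203 − -3561.360934·-12.138) / -4668.919132 = 17.347435

x=49.048 y=17.347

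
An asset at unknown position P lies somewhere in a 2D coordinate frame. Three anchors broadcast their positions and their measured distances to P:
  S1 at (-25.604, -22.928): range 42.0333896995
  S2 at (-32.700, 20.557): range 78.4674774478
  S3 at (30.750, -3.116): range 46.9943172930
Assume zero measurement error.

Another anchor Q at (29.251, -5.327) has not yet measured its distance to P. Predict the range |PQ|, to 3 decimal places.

44.350

eq1: (x + 25.604)² + (y + 22.928)² = 42.0333896995²
eq2: (x + 32.700)² + (y − 20.557)² = 78.4674774478²
eq3: (x − 30.750)² + (y + 3.116)² = 46.9943172930²
eq1−eq2, eq1−eq3 (x²,y² cancel):
  -14.192·x + 86.970·y = -4079.716918
  112.708·x + 39.624·y = -667.646052
det = -14.192·39.624 − 86.970·112.708 = -10364.558568
x = (-4079.716918·39.624 − 86.970·-667.646052) / -10364.558568 = 9.994591
y = (-14.192·-667.646052 − -4079.716918·112.708) / -10364.558568 = -45.278529
|P − Q| = √((9.994591 − 29.251)² + (-45.278529 − -5.327)²) = 44.350129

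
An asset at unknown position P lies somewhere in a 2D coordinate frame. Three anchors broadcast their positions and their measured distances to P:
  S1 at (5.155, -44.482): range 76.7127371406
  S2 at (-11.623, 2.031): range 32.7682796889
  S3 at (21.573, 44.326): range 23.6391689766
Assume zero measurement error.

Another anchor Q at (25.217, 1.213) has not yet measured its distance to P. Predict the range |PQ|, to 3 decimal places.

39.080

eq1: (x − 5.155)² + (y + 44.482)² = 76.7127371406²
eq2: (x + 11.623)² + (y − 2.031)² = 32.7682796889²
eq3: (x − 21.573)² + (y − 44.326)² = 23.6391689766²
eq1−eq3, eq1−eq2 (x²,y² cancel):
  32.836·x + 177.616·y = 5750.999986
  -33.556·x + 93.026·y = 2945.080627
det = 32.836·93.026 − 177.616·-33.556 = 9014.684232
x = (5750.999986·93.026 − 177.616·2945.080627) / 9014.684232 = 1.319967
y = (32.836·2945.080627 − 5750.999986·-33.556) / 9014.684232 = 32.134816
|P − Q| = √((1.319967 − 25.217)² + (32.134816 − 1.213)²) = 39.079751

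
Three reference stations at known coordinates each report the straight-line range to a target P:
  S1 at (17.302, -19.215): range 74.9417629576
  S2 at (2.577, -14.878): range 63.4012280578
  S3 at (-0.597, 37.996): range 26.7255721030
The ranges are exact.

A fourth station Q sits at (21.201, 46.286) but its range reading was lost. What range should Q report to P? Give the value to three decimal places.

48.614

eq1: (x − 17.302)² + (y + 19.215)² = 74.9417629576²
eq2: (x − 2.577)² + (y + 14.878)² = 63.4012280578²
eq3: (x + 0.597)² + (y − 37.996)² = 26.7255721030²
eq2−eq3, eq2−eq1 (x²,y² cancel):
  -6.348·x + 105.748·y = 4521.516127
  29.450·x − 8.674·y = -1155.972500
det = -6.348·-8.674 − 105.748·29.450 = -3059.216048
x = (4521.516127·-8.674 − 105.748·-1155.972500) / -3059.216048 = -27.138374
y = (-6.348·-1155.972500 − 4521.516127·29.450) / -3059.216048 = 41.128359
|P − Q| = √((-27.138374 − 21.201)² + (41.128359 − 46.286)²) = 48.613746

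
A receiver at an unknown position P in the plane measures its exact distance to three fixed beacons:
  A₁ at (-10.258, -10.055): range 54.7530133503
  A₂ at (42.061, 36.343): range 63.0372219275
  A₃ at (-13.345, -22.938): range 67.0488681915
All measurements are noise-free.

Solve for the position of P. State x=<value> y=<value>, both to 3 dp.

eq1: (x + 10.258)² + (y + 10.055)² = 54.7530133503²
eq2: (x − 42.061)² + (y − 36.343)² = 63.0372219275²
eq3: (x + 13.345)² + (y + 22.938)² = 67.0488681915²
eq3−eq1, eq3−eq2 (x²,y² cancel):
  6.174·x + 25.766·y = 999.746975
  110.812·x + 118.562·y = 2907.559878
det = 6.174·118.562 − 25.766·110.812 = -2123.180204
x = (999.746975·118.562 − 25.766·2907.559878) / -2123.180204 = -20.542681
y = (6.174·2907.559878 − 999.746975·110.812) / -2123.180204 = 43.723414

x=-20.543 y=43.723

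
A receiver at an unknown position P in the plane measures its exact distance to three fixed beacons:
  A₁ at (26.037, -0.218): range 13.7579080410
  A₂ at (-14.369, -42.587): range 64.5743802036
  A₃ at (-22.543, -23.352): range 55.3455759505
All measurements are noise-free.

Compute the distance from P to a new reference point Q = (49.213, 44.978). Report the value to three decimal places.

44.006

eq1: (x − 26.037)² + (y + 0.218)² = 13.7579080410²
eq2: (x + 14.369)² + (y + 42.587)² = 64.5743802036²
eq3: (x + 22.543)² + (y + 23.352)² = 55.3455759505²
eq3−eq1, eq3−eq2 (x²,y² cancel):
  97.160·x + 46.268·y = 2498.322884
  16.348·x − 38.470·y = -140.099824
det = 97.160·-38.470 − 46.268·16.348 = -4494.134464
x = (2498.322884·-38.470 − 46.268·-140.099824) / -4494.134464 = 19.943405
y = (97.160·-140.099824 − 2498.322884·16.348) / -4494.134464 = 12.116834
|P − Q| = √((19.943405 − 49.213)² + (12.116834 − 44.978)²) = 44.006425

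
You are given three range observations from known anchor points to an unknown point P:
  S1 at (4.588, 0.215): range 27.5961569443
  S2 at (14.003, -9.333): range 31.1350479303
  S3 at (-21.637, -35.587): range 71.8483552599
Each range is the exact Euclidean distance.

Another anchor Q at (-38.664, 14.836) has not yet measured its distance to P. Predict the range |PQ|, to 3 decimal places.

62.395

eq1: (x − 4.588)² + (y − 0.215)² = 27.5961569443²
eq2: (x − 14.003)² + (y + 9.333)² = 31.1350479303²
eq3: (x + 21.637)² + (y + 35.587)² = 71.8483552599²
eq3−eq1, eq3−eq2 (x²,y² cancel):
  52.450·x + 71.604·y = 2687.139906
  71.280·x + 52.508·y = 2741.389504
det = 52.450·52.508 − 71.604·71.280 = -2349.888520
x = (2687.139906·52.508 − 71.604·2741.389504) / -2349.888520 = 23.489673
y = (52.450·2741.389504 − 2687.139906·71.280) / -2349.888520 = 20.321582
|P − Q| = √((23.489673 − -38.664)² + (20.321582 − 14.836)²) = 62.395277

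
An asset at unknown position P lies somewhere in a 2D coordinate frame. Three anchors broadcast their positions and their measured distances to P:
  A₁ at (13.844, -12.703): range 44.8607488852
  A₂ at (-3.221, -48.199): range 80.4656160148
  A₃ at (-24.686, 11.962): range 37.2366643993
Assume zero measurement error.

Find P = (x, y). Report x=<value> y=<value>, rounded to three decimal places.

eq1: (x − 13.844)² + (y + 12.703)² = 44.8607488852²
eq2: (x + 3.221)² + (y + 48.199)² = 80.4656160148²
eq3: (x + 24.686)² + (y − 11.962)² = 37.2366643993²
eq1−eq2, eq1−eq3 (x²,y² cancel):
  -34.130·x − 70.992·y = -2481.732673
  -77.060·x + 49.330·y = 1025.383110
det = -34.130·49.330 − -70.992·-77.060 = -7154.276420
x = (-2481.732673·49.330 − -70.992·1025.383110) / -7154.276420 = 6.937092
y = (-34.130·1025.383110 − -2481.732673·-77.060) / -7154.276420 = 31.622855

x=6.937 y=31.623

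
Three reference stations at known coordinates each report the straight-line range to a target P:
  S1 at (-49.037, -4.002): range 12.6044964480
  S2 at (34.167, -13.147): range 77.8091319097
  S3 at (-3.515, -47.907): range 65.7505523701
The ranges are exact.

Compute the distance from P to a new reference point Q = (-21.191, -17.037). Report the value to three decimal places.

30.501

eq1: (x + 49.037)² + (y + 4.002)² = 12.6044964480²
eq2: (x − 34.167)² + (y + 13.147)² = 77.8091319097²
eq3: (x + 3.515)² + (y + 47.907)² = 65.7505523701²
eq1−eq2, eq1−eq3 (x²,y² cancel):
  166.408·x − 18.290·y = -6975.803553
  91.044·x − 87.810·y = -4277.469305
det = 166.408·-87.810 − -18.290·91.044 = -12947.091720
x = (-6975.803553·-87.810 − -18.290·-4277.469305) / -12947.091720 = -41.268758
y = (166.408·-4277.469305 − -6975.803553·91.044) / -12947.091720 = 5.924114
|P − Q| = √((-41.268758 − -21.191)² + (5.924114 − -17.037)²) = 30.501297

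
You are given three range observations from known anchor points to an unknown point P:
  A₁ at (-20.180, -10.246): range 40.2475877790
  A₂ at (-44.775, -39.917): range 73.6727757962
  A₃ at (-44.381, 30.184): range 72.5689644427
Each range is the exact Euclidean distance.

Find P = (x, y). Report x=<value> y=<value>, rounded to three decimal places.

x=19.592 y=-4.076

eq1: (x + 20.180)² + (y + 10.246)² = 40.2475877790²
eq2: (x + 44.775)² + (y + 39.917)² = 73.6727757962²
eq3: (x + 44.381)² + (y − 30.184)² = 72.5689644427²
eq2−eq1, eq2−eq3 (x²,y² cancel):
  49.190·x + 59.342·y = 721.854973
  0.788·x + 140.202·y = -555.997204
det = 49.190·140.202 − 59.342·0.788 = 6849.774884
x = (721.854973·140.202 − 59.342·-555.997204) / 6849.774884 = 19.591811
y = (49.190·-555.997204 − 721.854973·0.788) / 6849.774884 = -4.075802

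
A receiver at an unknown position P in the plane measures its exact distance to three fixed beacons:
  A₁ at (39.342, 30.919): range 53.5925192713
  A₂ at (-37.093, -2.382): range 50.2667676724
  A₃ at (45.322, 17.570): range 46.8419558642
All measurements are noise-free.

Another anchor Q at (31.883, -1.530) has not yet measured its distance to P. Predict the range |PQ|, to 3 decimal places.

eq1: (x − 39.342)² + (y − 30.919)² = 53.5925192713²
eq2: (x + 37.093)² + (y + 2.382)² = 50.2667676724²
eq3: (x − 45.322)² + (y − 17.570)² = 46.8419558642²
eq1−eq2, eq1−eq3 (x²,y² cancel):
  -152.870·x − 66.602·y = -776.802762
  11.960·x − 26.698·y = 537.000352
det = -152.870·-26.698 − -66.602·11.960 = 4877.883180
x = (-776.802762·-26.698 − -66.602·537.000352) / 4877.883180 = 11.583791
y = (-152.870·537.000352 − -776.802762·11.960) / 4877.883180 = -14.924647
|P − Q| = √((11.583791 − 31.883)² + (-14.924647 − -1.530)²) = 24.320248

24.320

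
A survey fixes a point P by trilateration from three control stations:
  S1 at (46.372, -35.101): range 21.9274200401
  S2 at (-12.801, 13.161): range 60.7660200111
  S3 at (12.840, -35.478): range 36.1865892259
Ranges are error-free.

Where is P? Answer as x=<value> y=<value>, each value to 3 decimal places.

eq1: (x − 46.372)² + (y + 35.101)² = 21.9274200401²
eq2: (x + 12.801)² + (y − 13.161)² = 60.7660200111²
eq3: (x − 12.840)² + (y + 35.478)² = 36.1865892259²
eq2−eq3, eq2−eq1 (x²,y² cancel):
  51.282·x − 97.278·y = 3469.516510
  118.346·x − 96.524·y = 6257.062501
det = 51.282·-96.524 − -97.278·118.346 = 6562.518420
x = (3469.516510·-96.524 − -97.278·6257.062501) / 6562.518420 = 41.719184
y = (51.282·6257.062501 − 3469.516510·118.346) / 6562.518420 = -13.672910

x=41.719 y=-13.673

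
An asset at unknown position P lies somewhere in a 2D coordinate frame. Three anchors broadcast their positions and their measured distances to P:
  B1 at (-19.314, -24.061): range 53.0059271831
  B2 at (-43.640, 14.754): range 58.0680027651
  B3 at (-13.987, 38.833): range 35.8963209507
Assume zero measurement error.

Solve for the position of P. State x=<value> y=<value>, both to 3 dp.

x=14.390 y=16.849

eq1: (x + 19.314)² + (y + 24.061)² = 53.0059271831²
eq2: (x + 43.640)² + (y − 14.754)² = 58.0680027651²
eq3: (x + 13.987)² + (y − 38.833)² = 35.8963209507²
eq3−eq2, eq3−eq1 (x²,y² cancel):
  -59.306·x − 48.158·y = -1664.855029
  -10.654·x − 125.788·y = -2272.758200
det = -59.306·-125.788 − -48.158·-10.654 = 6946.907796
x = (-1664.855029·-125.788 − -48.158·-2272.758200) / 6946.907796 = 14.390186
y = (-59.306·-2272.758200 − -1664.855029·-10.654) / 6946.907796 = 16.849343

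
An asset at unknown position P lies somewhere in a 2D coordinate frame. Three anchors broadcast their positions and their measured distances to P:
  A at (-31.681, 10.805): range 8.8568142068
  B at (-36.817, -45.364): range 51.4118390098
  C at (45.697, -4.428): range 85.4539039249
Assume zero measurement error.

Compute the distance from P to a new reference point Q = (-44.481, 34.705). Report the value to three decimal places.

29.205

eq1: (x + 31.681)² + (y − 10.805)² = 8.8568142068²
eq2: (x + 36.817)² + (y + 45.364)² = 51.4118390098²
eq3: (x − 45.697)² + (y + 4.428)² = 85.4539039249²
eq2−eq3, eq2−eq1 (x²,y² cancel):
  165.028·x + 81.872·y = -5964.753498
  10.272·x + 112.338·y = 271.783833
det = 165.028·112.338 − 81.872·10.272 = 17697.926280
x = (-5964.753498·112.338 − 81.872·271.783833) / 17697.926280 = -39.118705
y = (165.028·271.783833 − -5964.753498·10.272) / 17697.926280 = 5.996290
|P − Q| = √((-39.118705 − -44.481)² + (5.996290 − 34.705)²) = 29.205209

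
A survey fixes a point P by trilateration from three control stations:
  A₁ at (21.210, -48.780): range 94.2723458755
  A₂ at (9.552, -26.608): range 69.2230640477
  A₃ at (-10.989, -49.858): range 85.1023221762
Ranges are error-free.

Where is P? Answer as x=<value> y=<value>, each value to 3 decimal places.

x=-23.233 y=34.359

eq1: (x − 21.210)² + (y + 48.780)² = 94.2723458755²
eq2: (x − 9.552)² + (y + 26.608)² = 69.2230640477²
eq3: (x + 10.989)² + (y + 49.858)² = 85.1023221762²
eq1−eq3, eq1−eq2 (x²,y² cancel):
  -64.398·x − 2.156·y = 1422.095742
  -23.316·x + 44.344·y = 2065.316469
det = -64.398·44.344 − -2.156·-23.316 = -2905.934208
x = (1422.095742·44.344 − -2.156·2065.316469) / -2905.934208 = -23.233229
y = (-64.398·2065.316469 − 1422.095742·-23.316) / -2905.934208 = 34.358887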